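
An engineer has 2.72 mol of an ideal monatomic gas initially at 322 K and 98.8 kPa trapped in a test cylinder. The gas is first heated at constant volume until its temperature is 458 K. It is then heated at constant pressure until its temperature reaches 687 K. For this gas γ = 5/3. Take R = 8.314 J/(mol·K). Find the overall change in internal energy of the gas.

12400 J

V₁ = nRT₁/P₁ = 2.72×8.314×322/98.8 = 73.7 L.
Step 1 — Isochoric: V stays 73.7 L; P/T = const ⇒ T₂ = 458 K, P₂ = 141 kPa.
W = 0 (no volume change).
ΔU = nCvΔT = 2.72×12.5×(458−322) = 4610 J.
Q = ΔU = 4610 J.
State after step 1: P = 141 kPa, V = 73.7 L, T = 458 K.
Step 2 — Isobaric: P stays 141 kPa; V/T = const ⇒ T₂ = 687 K, V₂ = 111 L.
W = PΔV = 141×(111−73.7) kPa·L = 5180 J.
ΔU = nCvΔT = 2.72×12.5×(687−458) = 7770 J.
Q = ΔU + W = nCpΔT = 12900 J.
Net over both steps: W = 5180 J, Q = 17600 J, ΔU = 12400 J.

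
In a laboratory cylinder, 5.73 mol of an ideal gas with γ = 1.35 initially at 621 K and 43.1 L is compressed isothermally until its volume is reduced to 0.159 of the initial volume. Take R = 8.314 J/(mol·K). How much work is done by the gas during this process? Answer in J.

P₁ = nRT₁/V₁ = 5.73×8.314×621/43.1 = 686 kPa.
Isothermal: T stays 621 K; PV = const ⇒ V₂ = 6.85 L, P₂ = 4320 kPa.
W = nRT ln(V₂/V₁) = 5.73×8.314×621×ln(0.159) = -54400 J.

-54400 J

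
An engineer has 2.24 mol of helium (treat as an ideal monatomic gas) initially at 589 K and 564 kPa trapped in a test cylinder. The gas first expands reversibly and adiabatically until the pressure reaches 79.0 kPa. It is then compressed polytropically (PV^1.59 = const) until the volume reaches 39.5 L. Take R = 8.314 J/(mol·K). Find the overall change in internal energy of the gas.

-6560 J

V₁ = nRT₁/P₁ = 2.24×8.314×589/564 = 19.4 L.
Step 1 — Adiabatic: T₂/T₁ = (P₂/P₁)^((γ−1)/γ) ⇒ T₂ = 589×(0.140)^0.400 = 268 K; V₂ = 63.3 L.
ΔU = nCvΔT = 2.24×12.5×(268−589) = -8960 J.
Q = 0 for an adiabatic process, so W = −ΔU = 8960 J.
State after step 1: P = 79.0 kPa, V = 63.3 L, T = 268 K.
Step 2 — Polytropic n=1.59: T₂ = T₁(V₁/V₂)^(n−1) = 268×(1.60)^0.59 = 354 K; P₂ = P₁(V₁/V₂)^n = 167 kPa.
W = (P₁V₁−P₂V₂)/(n−1) = (79.0×63.3−167×39.5)/0.59 = -2710 J.
ΔU = nCvΔT = 2.24×12.5×(354−268) = 2400 J.
Q = ΔU + W = -312 J.
Net over both steps: W = 6250 J, Q = -312 J, ΔU = -6560 J.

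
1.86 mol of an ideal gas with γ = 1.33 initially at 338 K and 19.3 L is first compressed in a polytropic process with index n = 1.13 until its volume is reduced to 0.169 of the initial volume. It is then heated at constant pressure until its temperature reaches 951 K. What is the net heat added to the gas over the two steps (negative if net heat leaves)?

26400 J

P₁ = nRT₁/V₁ = 1.86×8.314×338/19.3 = 271 kPa.
Step 1 — Polytropic n=1.13: T₂ = T₁(V₁/V₂)^(n−1) = 338×(5.92)^0.13 = 426 K; P₂ = P₁(V₁/V₂)^n = 2020 kPa.
W = (P₁V₁−P₂V₂)/(n−1) = (271×19.3−2020×3.26)/0.13 = -10500 J.
ΔU = nCvΔT = 1.86×25.2×(426−338) = 4120 J.
Q = ΔU + W = -6340 J.
State after step 1: P = 2020 kPa, V = 3.26 L, T = 426 K.
Step 2 — Isobaric: P stays 2020 kPa; V/T = const ⇒ T₂ = 951 K, V₂ = 7.28 L.
W = PΔV = 2020×(7.28−3.26) kPa·L = 8120 J.
ΔU = nCvΔT = 1.86×25.2×(951−426) = 24600 J.
Q = ΔU + W = nCpΔT = 32700 J.
Net over both steps: W = -2330 J, Q = 26400 J, ΔU = 28700 J.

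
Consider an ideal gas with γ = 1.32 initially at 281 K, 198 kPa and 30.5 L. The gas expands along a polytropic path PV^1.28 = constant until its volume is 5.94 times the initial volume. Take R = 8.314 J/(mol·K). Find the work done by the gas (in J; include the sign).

n = P₁V₁/(RT₁) = 198×30.5/(8.314×281) = 2.58 mol.
Polytropic n=1.28: T₂ = T₁(V₁/V₂)^(n−1) = 281×(0.168)^0.28 = 171 K; P₂ = P₁(V₁/V₂)^n = 20.2 kPa.
W = (P₁V₁−P₂V₂)/(n−1) = (198×30.5−20.2×181)/0.28 = 8470 J.

8470 J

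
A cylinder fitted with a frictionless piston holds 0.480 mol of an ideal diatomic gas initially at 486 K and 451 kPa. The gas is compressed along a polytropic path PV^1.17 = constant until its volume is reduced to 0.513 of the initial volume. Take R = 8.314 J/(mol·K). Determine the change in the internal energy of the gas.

V₁ = nRT₁/P₁ = 0.480×8.314×486/451 = 4.30 L.
Polytropic n=1.17: T₂ = T₁(V₁/V₂)^(n−1) = 486×(1.95)^0.17 = 544 K; P₂ = P₁(V₁/V₂)^n = 985 kPa.
For an ideal gas ΔU = nCvΔT with Cv = (5/2)R = 20.8 J/(mol·K).
ΔU = 0.480×20.8×(544−486) = 583 J.

583 J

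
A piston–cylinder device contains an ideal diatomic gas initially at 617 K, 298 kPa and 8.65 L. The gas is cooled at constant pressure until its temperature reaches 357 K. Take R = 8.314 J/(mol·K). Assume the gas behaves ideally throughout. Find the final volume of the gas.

Isobaric: P stays 298 kPa; V/T = const ⇒ T₂ = 357 K, V₂ = 5.00 L.

5.00 L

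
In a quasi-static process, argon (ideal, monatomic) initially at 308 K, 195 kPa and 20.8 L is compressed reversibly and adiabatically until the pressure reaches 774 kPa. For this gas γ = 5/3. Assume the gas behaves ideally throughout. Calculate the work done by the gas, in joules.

-4480 J

n = P₁V₁/(RT₁) = 195×20.8/(8.314×308) = 1.58 mol.
Adiabatic: T₂/T₁ = (P₂/P₁)^((γ−1)/γ) ⇒ T₂ = 308×(3.97)^0.400 = 535 K; V₂ = 9.10 L.
ΔU = nCvΔT = 1.58×12.5×(535−308) = 4480 J.
Q = 0 for an adiabatic process, so W = −ΔU = -4480 J.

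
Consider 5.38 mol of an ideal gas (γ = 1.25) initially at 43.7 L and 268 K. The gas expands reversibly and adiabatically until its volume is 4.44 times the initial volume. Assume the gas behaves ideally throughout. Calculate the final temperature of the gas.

P₁ = nRT₁/V₁ = 5.38×8.314×268/43.7 = 274 kPa.
Adiabatic: TV^(γ−1) = const ⇒ T₂ = 268×(0.225)^0.250 = 185 K; PV^γ = const ⇒ P₂ = 42.6 kPa.

185 K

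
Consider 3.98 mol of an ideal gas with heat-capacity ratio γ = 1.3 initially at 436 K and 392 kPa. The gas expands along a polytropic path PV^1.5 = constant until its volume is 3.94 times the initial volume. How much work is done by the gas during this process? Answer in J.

V₁ = nRT₁/P₁ = 3.98×8.314×436/392 = 36.8 L.
Polytropic n=1.5: T₂ = T₁(V₁/V₂)^(n−1) = 436×(0.254)^0.50 = 220 K; P₂ = P₁(V₁/V₂)^n = 50.1 kPa.
W = (P₁V₁−P₂V₂)/(n−1) = (392×36.8−50.1×145)/0.50 = 14300 J.

14300 J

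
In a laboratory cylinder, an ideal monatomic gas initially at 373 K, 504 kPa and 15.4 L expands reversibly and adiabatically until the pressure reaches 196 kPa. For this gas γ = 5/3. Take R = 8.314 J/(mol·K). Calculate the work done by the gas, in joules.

n = P₁V₁/(RT₁) = 504×15.4/(8.314×373) = 2.50 mol.
Adiabatic: T₂/T₁ = (P₂/P₁)^((γ−1)/γ) ⇒ T₂ = 373×(0.389)^0.400 = 256 K; V₂ = 27.1 L.
ΔU = nCvΔT = 2.50×12.5×(256−373) = -3660 J.
Q = 0 for an adiabatic process, so W = −ΔU = 3660 J.

3660 J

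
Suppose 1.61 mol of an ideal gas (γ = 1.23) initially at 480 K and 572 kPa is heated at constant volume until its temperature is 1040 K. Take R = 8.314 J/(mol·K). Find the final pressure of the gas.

V₁ = nRT₁/P₁ = 1.61×8.314×480/572 = 11.2 L.
Isochoric: V stays 11.2 L; P/T = const ⇒ T₂ = 1040 K, P₂ = 1240 kPa.

1240 kPa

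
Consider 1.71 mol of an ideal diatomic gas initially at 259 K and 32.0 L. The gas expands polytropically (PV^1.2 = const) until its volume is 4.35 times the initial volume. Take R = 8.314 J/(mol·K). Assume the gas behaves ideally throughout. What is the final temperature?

P₁ = nRT₁/V₁ = 1.71×8.314×259/32.0 = 115 kPa.
Polytropic n=1.2: T₂ = T₁(V₁/V₂)^(n−1) = 259×(0.230)^0.20 = 193 K; P₂ = P₁(V₁/V₂)^n = 19.7 kPa.

193 K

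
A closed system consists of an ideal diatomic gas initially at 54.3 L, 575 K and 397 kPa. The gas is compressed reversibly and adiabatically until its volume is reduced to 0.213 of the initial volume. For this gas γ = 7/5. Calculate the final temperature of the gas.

Adiabatic: TV^(γ−1) = const ⇒ T₂ = 575×(4.69)^0.400 = 1070 K; PV^γ = const ⇒ P₂ = 3460 kPa.

1070 K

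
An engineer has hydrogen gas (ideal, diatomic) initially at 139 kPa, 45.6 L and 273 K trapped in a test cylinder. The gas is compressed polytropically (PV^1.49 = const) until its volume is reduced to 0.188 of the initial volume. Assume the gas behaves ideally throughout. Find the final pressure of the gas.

Polytropic n=1.49: T₂ = T₁(V₁/V₂)^(n−1) = 273×(5.32)^0.49 = 619 K; P₂ = P₁(V₁/V₂)^n = 1680 kPa.

1680 kPa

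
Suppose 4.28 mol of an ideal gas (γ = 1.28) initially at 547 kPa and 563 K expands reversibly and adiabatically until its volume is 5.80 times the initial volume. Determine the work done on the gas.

-27800 J

V₁ = nRT₁/P₁ = 4.28×8.314×563/547 = 36.6 L.
Adiabatic: TV^(γ−1) = const ⇒ T₂ = 563×(0.172)^0.280 = 344 K; PV^γ = const ⇒ P₂ = 57.7 kPa.
ΔU = nCvΔT = 4.28×29.7×(344−563) = -27800 J.
Q = 0 for an adiabatic process, so W = −ΔU = 27800 J.
Work done on the gas = −W_by = -27800 J.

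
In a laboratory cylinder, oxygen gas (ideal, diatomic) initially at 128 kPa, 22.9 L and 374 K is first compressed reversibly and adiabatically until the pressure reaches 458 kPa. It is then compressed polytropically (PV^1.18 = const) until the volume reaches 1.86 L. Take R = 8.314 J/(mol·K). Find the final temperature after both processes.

n = P₁V₁/(RT₁) = 128×22.9/(8.314×374) = 0.943 mol.
Step 1 — Adiabatic: T₂/T₁ = (P₂/P₁)^((γ−1)/γ) ⇒ T₂ = 374×(3.58)^0.286 = 538 K; V₂ = 9.21 L.
ΔU = nCvΔT = 0.943×20.8×(538−374) = 3220 J.
Q = 0 for an adiabatic process, so W = −ΔU = -3220 J.
State after step 1: P = 458 kPa, V = 9.21 L, T = 538 K.
Step 2 — Polytropic n=1.18: T₂ = T₁(V₁/V₂)^(n−1) = 538×(4.95)^0.18 = 718 K; P₂ = P₁(V₁/V₂)^n = 3030 kPa.
W = (P₁V₁−P₂V₂)/(n−1) = (458×9.21−3030×1.86)/0.18 = -7820 J.
ΔU = nCvΔT = 0.943×20.8×(718−538) = 3520 J.
Q = ΔU + W = -4300 J.
Net over both steps: W = -11000 J, Q = -4300 J, ΔU = 6740 J.

718 K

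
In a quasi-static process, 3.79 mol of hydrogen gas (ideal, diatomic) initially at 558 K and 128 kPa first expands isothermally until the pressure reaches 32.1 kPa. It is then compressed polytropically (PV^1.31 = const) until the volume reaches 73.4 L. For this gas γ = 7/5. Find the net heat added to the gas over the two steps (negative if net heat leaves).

13300 J

V₁ = nRT₁/P₁ = 3.79×8.314×558/128 = 137 L.
Step 1 — Isothermal: T stays 558 K; PV = const ⇒ V₂ = 548 L, P₂ = 32.1 kPa.
ΔU = 0 (ideal gas, T constant).
W = nRT ln(V₂/V₁) = 3.79×8.314×558×ln(3.99) = 24300 J.
Q = ΔU + W = 24300 J.
State after step 1: P = 32.1 kPa, V = 548 L, T = 558 K.
Step 2 — Polytropic n=1.31: T₂ = T₁(V₁/V₂)^(n−1) = 558×(7.46)^0.31 = 1040 K; P₂ = P₁(V₁/V₂)^n = 447 kPa.
W = (P₁V₁−P₂V₂)/(n−1) = (32.1×548−447×73.4)/0.31 = -49000 J.
ΔU = nCvΔT = 3.79×20.8×(1040−558) = 38000 J.
Q = ΔU + W = -11000 J.
Net over both steps: W = -24700 J, Q = 13300 J, ΔU = 38000 J.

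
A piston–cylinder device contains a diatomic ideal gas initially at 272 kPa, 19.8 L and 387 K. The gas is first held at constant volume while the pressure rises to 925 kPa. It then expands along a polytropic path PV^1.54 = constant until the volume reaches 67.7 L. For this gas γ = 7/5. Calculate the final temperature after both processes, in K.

n = P₁V₁/(RT₁) = 272×19.8/(8.314×387) = 1.67 mol.
Step 1 — Isochoric: V stays 19.8 L; P/T = const ⇒ T₂ = 1320 K, P₂ = 925 kPa.
W = 0 (no volume change).
ΔU = nCvΔT = 1.67×20.8×(1320−387) = 32300 J.
Q = ΔU = 32300 J.
State after step 1: P = 925 kPa, V = 19.8 L, T = 1320 K.
Step 2 — Polytropic n=1.54: T₂ = T₁(V₁/V₂)^(n−1) = 1320×(0.292)^0.54 = 678 K; P₂ = P₁(V₁/V₂)^n = 139 kPa.
W = (P₁V₁−P₂V₂)/(n−1) = (925×19.8−139×67.7)/0.54 = 16500 J.
ΔU = nCvΔT = 1.67×20.8×(678−1320) = -22200 J.
Q = ΔU + W = -5760 J.
Net over both steps: W = 16500 J, Q = 26600 J, ΔU = 10100 J.

678 K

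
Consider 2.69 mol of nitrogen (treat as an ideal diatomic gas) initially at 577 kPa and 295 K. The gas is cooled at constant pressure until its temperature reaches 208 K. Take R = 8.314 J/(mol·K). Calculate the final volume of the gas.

V₁ = nRT₁/P₁ = 2.69×8.314×295/577 = 11.4 L.
Isobaric: P stays 577 kPa; V/T = const ⇒ T₂ = 208 K, V₂ = 8.06 L.

8.06 L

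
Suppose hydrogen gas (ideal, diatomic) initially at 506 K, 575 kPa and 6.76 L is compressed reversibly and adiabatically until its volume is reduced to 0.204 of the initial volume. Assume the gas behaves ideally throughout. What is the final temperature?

956 K

Adiabatic: TV^(γ−1) = const ⇒ T₂ = 506×(4.90)^0.400 = 956 K; PV^γ = const ⇒ P₂ = 5320 kPa.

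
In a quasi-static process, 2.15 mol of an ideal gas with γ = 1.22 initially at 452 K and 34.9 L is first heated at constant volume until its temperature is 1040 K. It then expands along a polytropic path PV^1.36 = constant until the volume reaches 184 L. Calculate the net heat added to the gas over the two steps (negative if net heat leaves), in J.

P₁ = nRT₁/V₁ = 2.15×8.314×452/34.9 = 232 kPa.
Step 1 — Isochoric: V stays 34.9 L; P/T = const ⇒ T₂ = 1040 K, P₂ = 533 kPa.
W = 0 (no volume change).
ΔU = nCvΔT = 2.15×37.8×(1040−452) = 47800 J.
Q = ΔU = 47800 J.
State after step 1: P = 533 kPa, V = 34.9 L, T = 1040 K.
Step 2 — Polytropic n=1.36: T₂ = T₁(V₁/V₂)^(n−1) = 1040×(0.190)^0.36 = 572 K; P₂ = P₁(V₁/V₂)^n = 55.5 kPa.
W = (P₁V₁−P₂V₂)/(n−1) = (533×34.9−55.5×184)/0.36 = 23300 J.
ΔU = nCvΔT = 2.15×37.8×(572−1040) = -38100 J.
Q = ΔU + W = -14800 J.
Net over both steps: W = 23300 J, Q = 33000 J, ΔU = 9720 J.

33000 J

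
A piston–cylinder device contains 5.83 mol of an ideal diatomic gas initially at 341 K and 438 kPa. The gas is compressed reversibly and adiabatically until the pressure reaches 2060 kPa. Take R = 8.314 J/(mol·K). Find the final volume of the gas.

12.5 L

V₁ = nRT₁/P₁ = 5.83×8.314×341/438 = 37.7 L.
Adiabatic: T₂/T₁ = (P₂/P₁)^((γ−1)/γ) ⇒ T₂ = 341×(4.70)^0.286 = 531 K; V₂ = 12.5 L.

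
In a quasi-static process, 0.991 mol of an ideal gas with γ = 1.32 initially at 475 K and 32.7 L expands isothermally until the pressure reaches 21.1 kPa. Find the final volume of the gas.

185 L

P₁ = nRT₁/V₁ = 0.991×8.314×475/32.7 = 120 kPa.
Isothermal: T stays 475 K; PV = const ⇒ V₂ = 185 L, P₂ = 21.1 kPa.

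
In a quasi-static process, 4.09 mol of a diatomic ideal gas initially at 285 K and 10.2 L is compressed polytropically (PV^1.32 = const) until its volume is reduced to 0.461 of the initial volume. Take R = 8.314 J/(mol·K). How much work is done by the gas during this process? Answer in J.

-8520 J

P₁ = nRT₁/V₁ = 4.09×8.314×285/10.2 = 950 kPa.
Polytropic n=1.32: T₂ = T₁(V₁/V₂)^(n−1) = 285×(2.17)^0.32 = 365 K; P₂ = P₁(V₁/V₂)^n = 2640 kPa.
W = (P₁V₁−P₂V₂)/(n−1) = (950×10.2−2640×4.70)/0.32 = -8520 J.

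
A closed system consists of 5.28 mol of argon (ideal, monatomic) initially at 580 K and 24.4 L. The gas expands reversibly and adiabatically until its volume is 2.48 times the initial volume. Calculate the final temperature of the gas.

P₁ = nRT₁/V₁ = 5.28×8.314×580/24.4 = 1040 kPa.
Adiabatic: TV^(γ−1) = const ⇒ T₂ = 580×(0.403)^0.667 = 317 K; PV^γ = const ⇒ P₂ = 230 kPa.

317 K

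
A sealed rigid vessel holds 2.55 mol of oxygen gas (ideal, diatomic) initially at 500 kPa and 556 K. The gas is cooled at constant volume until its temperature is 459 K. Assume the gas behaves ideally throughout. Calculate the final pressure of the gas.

413 kPa

V₁ = nRT₁/P₁ = 2.55×8.314×556/500 = 23.6 L.
Isochoric: V stays 23.6 L; P/T = const ⇒ T₂ = 459 K, P₂ = 413 kPa.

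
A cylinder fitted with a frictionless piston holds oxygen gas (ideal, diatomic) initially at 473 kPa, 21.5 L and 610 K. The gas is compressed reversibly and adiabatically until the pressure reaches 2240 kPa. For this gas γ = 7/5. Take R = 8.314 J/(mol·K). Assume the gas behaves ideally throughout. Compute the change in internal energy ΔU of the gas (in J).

n = P₁V₁/(RT₁) = 473×21.5/(8.314×610) = 2.01 mol.
Adiabatic: T₂/T₁ = (P₂/P₁)^((γ−1)/γ) ⇒ T₂ = 610×(4.74)^0.286 = 951 K; V₂ = 7.08 L.
For an ideal gas ΔU = nCvΔT with Cv = (5/2)R = 20.8 J/(mol·K).
ΔU = 2.01×20.8×(951−610) = 14200 J.

14200 J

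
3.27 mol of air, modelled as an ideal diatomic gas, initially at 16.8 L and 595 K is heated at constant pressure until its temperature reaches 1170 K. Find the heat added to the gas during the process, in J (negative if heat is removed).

54700 J

P₁ = nRT₁/V₁ = 3.27×8.314×595/16.8 = 963 kPa.
Isobaric: P stays 963 kPa; V/T = const ⇒ T₂ = 1170 K, V₂ = 33.0 L.
W = PΔV = 963×(33.0−16.8) kPa·L = 15600 J.
ΔU = nCvΔT = 3.27×20.8×(1170−595) = 39100 J.
Q = ΔU + W = nCpΔT = 54700 J.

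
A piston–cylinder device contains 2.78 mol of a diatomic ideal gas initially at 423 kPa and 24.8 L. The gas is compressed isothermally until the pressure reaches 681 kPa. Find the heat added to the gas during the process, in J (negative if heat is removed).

T₁ = P₁V₁/(nR) = 423×24.8/(2.78×8.314) = 454 K.
Isothermal: T stays 454 K; PV = const ⇒ V₂ = 15.4 L, P₂ = 681 kPa.
ΔU = 0 (ideal gas, T constant).
W = nRT ln(V₂/V₁) = 2.78×8.314×454×ln(0.621) = -5000 J.
Q = ΔU + W = -5000 J.

-5000 J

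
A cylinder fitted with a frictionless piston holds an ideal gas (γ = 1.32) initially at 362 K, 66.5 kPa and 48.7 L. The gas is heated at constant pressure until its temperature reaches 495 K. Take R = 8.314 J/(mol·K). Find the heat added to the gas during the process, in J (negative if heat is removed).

4910 J

n = P₁V₁/(RT₁) = 66.5×48.7/(8.314×362) = 1.08 mol.
Isobaric: P stays 66.5 kPa; V/T = const ⇒ T₂ = 495 K, V₂ = 66.6 L.
W = PΔV = 66.5×(66.6−48.7) kPa·L = 1190 J.
ΔU = nCvΔT = 1.08×26.0×(495−362) = 3720 J.
Q = ΔU + W = nCpΔT = 4910 J.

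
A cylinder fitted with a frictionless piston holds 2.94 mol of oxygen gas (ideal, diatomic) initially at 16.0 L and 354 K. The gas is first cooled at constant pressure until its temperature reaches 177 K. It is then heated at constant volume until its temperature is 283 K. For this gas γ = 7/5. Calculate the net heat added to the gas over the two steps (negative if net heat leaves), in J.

P₁ = nRT₁/V₁ = 2.94×8.314×354/16.0 = 541 kPa.
Step 1 — Isobaric: P stays 541 kPa; V/T = const ⇒ T₂ = 177 K, V₂ = 8.00 L.
W = PΔV = 541×(8.00−16.0) kPa·L = -4330 J.
ΔU = nCvΔT = 2.94×20.8×(177−354) = -10800 J.
Q = ΔU + W = nCpΔT = -15100 J.
State after step 1: P = 541 kPa, V = 8.00 L, T = 177 K.
Step 2 — Isochoric: V stays 8.00 L; P/T = const ⇒ T₂ = 283 K, P₂ = 865 kPa.
W = 0 (no volume change).
ΔU = nCvΔT = 2.94×20.8×(283−177) = 6480 J.
Q = ΔU = 6480 J.
Net over both steps: W = -4330 J, Q = -8670 J, ΔU = -4340 J.

-8670 J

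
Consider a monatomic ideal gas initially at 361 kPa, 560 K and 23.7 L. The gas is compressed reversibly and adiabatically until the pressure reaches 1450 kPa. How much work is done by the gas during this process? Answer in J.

n = P₁V₁/(RT₁) = 361×23.7/(8.314×560) = 1.84 mol.
Adiabatic: T₂/T₁ = (P₂/P₁)^((γ−1)/γ) ⇒ T₂ = 560×(4.02)^0.400 = 977 K; V₂ = 10.3 L.
ΔU = nCvΔT = 1.84×12.5×(977−560) = 9550 J.
Q = 0 for an adiabatic process, so W = −ΔU = -9550 J.

-9550 J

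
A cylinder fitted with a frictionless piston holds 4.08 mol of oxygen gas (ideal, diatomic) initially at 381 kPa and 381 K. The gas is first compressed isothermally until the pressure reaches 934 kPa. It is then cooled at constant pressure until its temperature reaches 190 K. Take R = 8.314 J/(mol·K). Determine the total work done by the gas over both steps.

-18100 J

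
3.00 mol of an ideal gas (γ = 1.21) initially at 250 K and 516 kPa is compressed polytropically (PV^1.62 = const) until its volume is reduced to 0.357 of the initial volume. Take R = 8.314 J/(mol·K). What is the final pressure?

2740 kPa

V₁ = nRT₁/P₁ = 3.00×8.314×250/516 = 12.1 L.
Polytropic n=1.62: T₂ = T₁(V₁/V₂)^(n−1) = 250×(2.80)^0.62 = 473 K; P₂ = P₁(V₁/V₂)^n = 2740 kPa.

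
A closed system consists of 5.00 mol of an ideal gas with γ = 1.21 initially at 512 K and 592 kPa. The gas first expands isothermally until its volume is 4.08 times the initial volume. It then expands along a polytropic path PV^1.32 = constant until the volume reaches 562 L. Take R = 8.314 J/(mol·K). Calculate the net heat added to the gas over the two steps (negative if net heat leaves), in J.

V₁ = nRT₁/P₁ = 5.00×8.314×512/592 = 36.0 L.
Step 1 — Isothermal: T stays 512 K; PV = const ⇒ V₂ = 147 L, P₂ = 145 kPa.
ΔU = 0 (ideal gas, T constant).
W = nRT ln(V₂/V₁) = 5.00×8.314×512×ln(4.08) = 29900 J.
Q = ΔU + W = 29900 J.
State after step 1: P = 145 kPa, V = 147 L, T = 512 K.
Step 2 — Polytropic n=1.32: T₂ = T₁(V₁/V₂)^(n−1) = 512×(0.261)^0.32 = 333 K; P₂ = P₁(V₁/V₂)^n = 24.6 kPa.
W = (P₁V₁−P₂V₂)/(n−1) = (145×147−24.6×562)/0.32 = 23200 J.
ΔU = nCvΔT = 5.00×39.6×(333−512) = -35400 J.
Q = ΔU + W = -12200 J.
Net over both steps: W = 53200 J, Q = 17800 J, ΔU = -35400 J.

17800 J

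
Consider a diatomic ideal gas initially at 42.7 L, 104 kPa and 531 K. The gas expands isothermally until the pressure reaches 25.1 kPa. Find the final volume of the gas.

177 L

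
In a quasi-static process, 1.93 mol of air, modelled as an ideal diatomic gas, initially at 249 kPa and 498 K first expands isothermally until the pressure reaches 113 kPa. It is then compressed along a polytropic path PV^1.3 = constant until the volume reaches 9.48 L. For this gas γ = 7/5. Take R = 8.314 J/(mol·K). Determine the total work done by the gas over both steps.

V₁ = nRT₁/P₁ = 1.93×8.314×498/249 = 32.1 L.
Step 1 — Isothermal: T stays 498 K; PV = const ⇒ V₂ = 70.7 L, P₂ = 113 kPa.
ΔU = 0 (ideal gas, T constant).
W = nRT ln(V₂/V₁) = 1.93×8.314×498×ln(2.20) = 6310 J.
Q = ΔU + W = 6310 J.
State after step 1: P = 113 kPa, V = 70.7 L, T = 498 K.
Step 2 — Polytropic n=1.3: T₂ = T₁(V₁/V₂)^(n−1) = 498×(7.46)^0.30 = 910 K; P₂ = P₁(V₁/V₂)^n = 1540 kPa.
W = (P₁V₁−P₂V₂)/(n−1) = (113×70.7−1540×9.48)/0.30 = -22000 J.
ΔU = nCvΔT = 1.93×20.8×(910−498) = 16500 J.
Q = ΔU + W = -5510 J.
Net over both steps: W = -15700 J, Q = 804 J, ΔU = 16500 J.

-15700 J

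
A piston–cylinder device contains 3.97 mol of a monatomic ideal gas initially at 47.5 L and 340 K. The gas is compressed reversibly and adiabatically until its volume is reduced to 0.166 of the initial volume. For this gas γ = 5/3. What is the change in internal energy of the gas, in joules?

P₁ = nRT₁/V₁ = 3.97×8.314×340/47.5 = 236 kPa.
Adiabatic: TV^(γ−1) = const ⇒ T₂ = 340×(6.02)^0.667 = 1130 K; PV^γ = const ⇒ P₂ = 4710 kPa.
For an ideal gas ΔU = nCvΔT with Cv = (3/2)R = 12.5 J/(mol·K).
ΔU = 3.97×12.5×(1130−340) = 38900 J.

38900 J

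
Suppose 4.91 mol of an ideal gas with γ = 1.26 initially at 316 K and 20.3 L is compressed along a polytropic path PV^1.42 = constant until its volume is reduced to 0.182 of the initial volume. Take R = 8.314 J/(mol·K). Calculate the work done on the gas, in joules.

32100 J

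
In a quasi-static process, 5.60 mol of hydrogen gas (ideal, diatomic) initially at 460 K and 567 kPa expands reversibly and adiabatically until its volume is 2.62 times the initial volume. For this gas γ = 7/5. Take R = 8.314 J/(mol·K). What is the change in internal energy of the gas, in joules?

-17100 J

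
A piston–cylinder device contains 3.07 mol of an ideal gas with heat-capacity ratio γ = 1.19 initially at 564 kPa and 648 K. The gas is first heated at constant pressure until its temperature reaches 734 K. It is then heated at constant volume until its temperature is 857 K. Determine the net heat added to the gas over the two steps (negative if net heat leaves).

30300 J

V₁ = nRT₁/P₁ = 3.07×8.314×648/564 = 29.3 L.
Step 1 — Isobaric: P stays 564 kPa; V/T = const ⇒ T₂ = 734 K, V₂ = 33.2 L.
W = PΔV = 564×(33.2−29.3) kPa·L = 2200 J.
ΔU = nCvΔT = 3.07×43.8×(734−648) = 11600 J.
Q = ΔU + W = nCpΔT = 13700 J.
State after step 1: P = 564 kPa, V = 33.2 L, T = 734 K.
Step 2 — Isochoric: V stays 33.2 L; P/T = const ⇒ T₂ = 857 K, P₂ = 659 kPa.
W = 0 (no volume change).
ΔU = nCvΔT = 3.07×43.8×(857−734) = 16500 J.
Q = ΔU = 16500 J.
Net over both steps: W = 2200 J, Q = 30300 J, ΔU = 28100 J.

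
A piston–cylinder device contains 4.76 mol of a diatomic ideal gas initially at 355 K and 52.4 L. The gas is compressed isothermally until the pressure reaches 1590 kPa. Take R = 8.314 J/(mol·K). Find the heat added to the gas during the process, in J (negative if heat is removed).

P₁ = nRT₁/V₁ = 4.76×8.314×355/52.4 = 268 kPa.
Isothermal: T stays 355 K; PV = const ⇒ V₂ = 8.84 L, P₂ = 1590 kPa.
ΔU = 0 (ideal gas, T constant).
W = nRT ln(V₂/V₁) = 4.76×8.314×355×ln(0.169) = -25000 J.
Q = ΔU + W = -25000 J.

-25000 J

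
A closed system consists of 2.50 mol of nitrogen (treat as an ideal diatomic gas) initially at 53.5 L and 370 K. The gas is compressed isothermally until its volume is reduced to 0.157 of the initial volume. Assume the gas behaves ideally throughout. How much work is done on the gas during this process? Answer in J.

14200 J

P₁ = nRT₁/V₁ = 2.50×8.314×370/53.5 = 144 kPa.
Isothermal: T stays 370 K; PV = const ⇒ V₂ = 8.40 L, P₂ = 916 kPa.
W = nRT ln(V₂/V₁) = 2.50×8.314×370×ln(0.157) = -14200 J.
Work done on the gas = −W_by = 14200 J.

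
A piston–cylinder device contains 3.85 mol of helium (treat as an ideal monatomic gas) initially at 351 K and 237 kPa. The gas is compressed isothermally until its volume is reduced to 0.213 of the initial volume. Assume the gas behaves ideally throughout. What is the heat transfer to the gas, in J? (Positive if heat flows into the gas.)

-17400 J

V₁ = nRT₁/P₁ = 3.85×8.314×351/237 = 47.4 L.
Isothermal: T stays 351 K; PV = const ⇒ V₂ = 10.1 L, P₂ = 1110 kPa.
ΔU = 0 (ideal gas, T constant).
W = nRT ln(V₂/V₁) = 3.85×8.314×351×ln(0.213) = -17400 J.
Q = ΔU + W = -17400 J.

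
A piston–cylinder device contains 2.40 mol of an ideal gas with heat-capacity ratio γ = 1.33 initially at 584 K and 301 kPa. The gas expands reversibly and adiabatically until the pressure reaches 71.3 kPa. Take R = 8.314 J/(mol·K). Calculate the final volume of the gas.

114 L

V₁ = nRT₁/P₁ = 2.40×8.314×584/301 = 38.7 L.
Adiabatic: T₂/T₁ = (P₂/P₁)^((γ−1)/γ) ⇒ T₂ = 584×(0.237)^0.248 = 409 K; V₂ = 114 L.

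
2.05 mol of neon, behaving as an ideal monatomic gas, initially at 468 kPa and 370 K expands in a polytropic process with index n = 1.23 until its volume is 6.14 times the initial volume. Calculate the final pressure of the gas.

50.2 kPa

V₁ = nRT₁/P₁ = 2.05×8.314×370/468 = 13.5 L.
Polytropic n=1.23: T₂ = T₁(V₁/V₂)^(n−1) = 370×(0.163)^0.23 = 244 K; P₂ = P₁(V₁/V₂)^n = 50.2 kPa.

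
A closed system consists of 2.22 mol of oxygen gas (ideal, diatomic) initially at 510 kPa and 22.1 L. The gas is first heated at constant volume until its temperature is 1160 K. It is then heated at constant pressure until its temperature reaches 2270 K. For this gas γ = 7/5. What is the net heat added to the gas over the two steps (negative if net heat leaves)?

97100 J

T₁ = P₁V₁/(nR) = 510×22.1/(2.22×8.314) = 611 K.
Step 1 — Isochoric: V stays 22.1 L; P/T = const ⇒ T₂ = 1160 K, P₂ = 969 kPa.
W = 0 (no volume change).
ΔU = nCvΔT = 2.22×20.8×(1160−611) = 25300 J.
Q = ΔU = 25300 J.
State after step 1: P = 969 kPa, V = 22.1 L, T = 1160 K.
Step 2 — Isobaric: P stays 969 kPa; V/T = const ⇒ T₂ = 2270 K, V₂ = 43.2 L.
W = PΔV = 969×(43.2−22.1) kPa·L = 20500 J.
ΔU = nCvΔT = 2.22×20.8×(2270−1160) = 51200 J.
Q = ΔU + W = nCpΔT = 71700 J.
Net over both steps: W = 20500 J, Q = 97100 J, ΔU = 76600 J.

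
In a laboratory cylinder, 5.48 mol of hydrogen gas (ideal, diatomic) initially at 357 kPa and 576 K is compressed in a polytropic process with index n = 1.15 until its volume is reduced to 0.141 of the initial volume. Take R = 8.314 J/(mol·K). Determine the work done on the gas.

V₁ = nRT₁/P₁ = 5.48×8.314×576/357 = 73.5 L.
Polytropic n=1.15: T₂ = T₁(V₁/V₂)^(n−1) = 576×(7.09)^0.15 = 773 K; P₂ = P₁(V₁/V₂)^n = 3400 kPa.
W = (P₁V₁−P₂V₂)/(n−1) = (357×73.5−3400×10.4)/0.15 = -59800 J.
Work done on the gas = −W_by = 59800 J.

59800 J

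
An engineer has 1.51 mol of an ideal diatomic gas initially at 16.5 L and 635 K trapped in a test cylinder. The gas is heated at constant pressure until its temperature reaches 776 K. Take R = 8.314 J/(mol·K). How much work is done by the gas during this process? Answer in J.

1770 J

P₁ = nRT₁/V₁ = 1.51×8.314×635/16.5 = 483 kPa.
Isobaric: P stays 483 kPa; V/T = const ⇒ T₂ = 776 K, V₂ = 20.2 L.
W = PΔV = 483×(20.2−16.5) kPa·L = 1770 J.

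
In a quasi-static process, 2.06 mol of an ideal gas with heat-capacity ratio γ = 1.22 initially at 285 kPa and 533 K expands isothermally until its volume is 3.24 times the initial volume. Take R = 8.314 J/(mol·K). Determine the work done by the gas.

10700 J

V₁ = nRT₁/P₁ = 2.06×8.314×533/285 = 32.0 L.
Isothermal: T stays 533 K; PV = const ⇒ V₂ = 104 L, P₂ = 88.0 kPa.
W = nRT ln(V₂/V₁) = 2.06×8.314×533×ln(3.24) = 10700 J.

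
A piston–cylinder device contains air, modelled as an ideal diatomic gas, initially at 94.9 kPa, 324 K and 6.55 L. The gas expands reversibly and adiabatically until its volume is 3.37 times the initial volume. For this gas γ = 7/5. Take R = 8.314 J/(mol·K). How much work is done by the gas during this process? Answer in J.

n = P₁V₁/(RT₁) = 94.9×6.55/(8.314×324) = 0.231 mol.
Adiabatic: TV^(γ−1) = const ⇒ T₂ = 324×(0.297)^0.400 = 199 K; PV^γ = const ⇒ P₂ = 17.3 kPa.
ΔU = nCvΔT = 0.231×20.8×(199−324) = -598 J.
Q = 0 for an adiabatic process, so W = −ΔU = 598 J.

598 J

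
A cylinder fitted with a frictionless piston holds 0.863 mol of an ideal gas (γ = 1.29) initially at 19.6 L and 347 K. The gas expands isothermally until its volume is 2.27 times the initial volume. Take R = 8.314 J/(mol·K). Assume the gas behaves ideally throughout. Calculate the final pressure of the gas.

56.0 kPa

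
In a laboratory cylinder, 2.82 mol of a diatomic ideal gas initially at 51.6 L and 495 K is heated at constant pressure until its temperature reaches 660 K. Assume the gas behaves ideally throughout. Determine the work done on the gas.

P₁ = nRT₁/V₁ = 2.82×8.314×495/51.6 = 225 kPa.
Isobaric: P stays 225 kPa; V/T = const ⇒ T₂ = 660 K, V₂ = 68.8 L.
W = PΔV = 225×(68.8−51.6) kPa·L = 3870 J.
Work done on the gas = −W_by = -3870 J.

-3870 J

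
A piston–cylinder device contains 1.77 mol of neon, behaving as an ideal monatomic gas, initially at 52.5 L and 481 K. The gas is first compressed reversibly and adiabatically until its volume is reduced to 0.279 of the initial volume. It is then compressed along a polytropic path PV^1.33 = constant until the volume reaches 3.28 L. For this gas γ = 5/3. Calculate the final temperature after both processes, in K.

P₁ = nRT₁/V₁ = 1.77×8.314×481/52.5 = 135 kPa.
Step 1 — Adiabatic: TV^(γ−1) = const ⇒ T₂ = 481×(3.58)^0.667 = 1130 K; PV^γ = const ⇒ P₂ = 1130 kPa.
ΔU = nCvΔT = 1.77×12.5×(1130−481) = 14200 J.
Q = 0 for an adiabatic process, so W = −ΔU = -14200 J.
State after step 1: P = 1130 kPa, V = 14.6 L, T = 1130 K.
Step 2 — Polytropic n=1.33: T₂ = T₁(V₁/V₂)^(n−1) = 1130×(4.47)^0.33 = 1850 K; P₂ = P₁(V₁/V₂)^n = 8280 kPa.
W = (P₁V₁−P₂V₂)/(n−1) = (1130×14.6−8280×3.28)/0.33 = -32100 J.
ΔU = nCvΔT = 1.77×12.5×(1850−1130) = 15900 J.
Q = ΔU + W = -16200 J.
Net over both steps: W = -46300 J, Q = -16200 J, ΔU = 30100 J.

1850 K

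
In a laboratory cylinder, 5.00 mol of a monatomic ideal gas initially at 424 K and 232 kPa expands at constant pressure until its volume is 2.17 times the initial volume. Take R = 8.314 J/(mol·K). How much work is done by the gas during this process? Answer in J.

20600 J

V₁ = nRT₁/P₁ = 5.00×8.314×424/232 = 76.0 L.
Isobaric: P stays 232 kPa; V/T = const ⇒ T₂ = 920 K, V₂ = 165 L.
W = PΔV = 232×(165−76.0) kPa·L = 20600 J.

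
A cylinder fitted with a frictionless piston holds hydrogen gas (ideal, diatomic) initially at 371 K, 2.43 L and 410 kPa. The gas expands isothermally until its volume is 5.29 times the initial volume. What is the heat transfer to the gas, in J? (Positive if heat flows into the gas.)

n = P₁V₁/(RT₁) = 410×2.43/(8.314×371) = 0.323 mol.
Isothermal: T stays 371 K; PV = const ⇒ V₂ = 12.9 L, P₂ = 77.5 kPa.
ΔU = 0 (ideal gas, T constant).
W = nRT ln(V₂/V₁) = 0.323×8.314×371×ln(5.29) = 1660 J.
Q = ΔU + W = 1660 J.

1660 J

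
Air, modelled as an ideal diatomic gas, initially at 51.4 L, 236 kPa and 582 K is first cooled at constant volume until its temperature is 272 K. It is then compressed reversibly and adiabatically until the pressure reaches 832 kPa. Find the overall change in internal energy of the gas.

-5080 J

n = P₁V₁/(RT₁) = 236×51.4/(8.314×582) = 2.51 mol.
Step 1 — Isochoric: V stays 51.4 L; P/T = const ⇒ T₂ = 272 K, P₂ = 110 kPa.
W = 0 (no volume change).
ΔU = nCvΔT = 2.51×20.8×(272−582) = -16200 J.
Q = ΔU = -16200 J.
State after step 1: P = 110 kPa, V = 51.4 L, T = 272 K.
Step 2 — Adiabatic: T₂/T₁ = (P₂/P₁)^((γ−1)/γ) ⇒ T₂ = 272×(7.54)^0.286 = 485 K; V₂ = 12.1 L.
ΔU = nCvΔT = 2.51×20.8×(485−272) = 11100 J.
Q = 0 for an adiabatic process, so W = −ΔU = -11100 J.
Net over both steps: W = -11100 J, Q = -16200 J, ΔU = -5080 J.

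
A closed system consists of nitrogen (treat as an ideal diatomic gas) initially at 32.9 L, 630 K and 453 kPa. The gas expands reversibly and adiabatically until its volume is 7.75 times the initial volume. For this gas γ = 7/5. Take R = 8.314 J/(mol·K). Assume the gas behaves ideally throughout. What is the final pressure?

25.8 kPa

Adiabatic: TV^(γ−1) = const ⇒ T₂ = 630×(0.129)^0.400 = 278 K; PV^γ = const ⇒ P₂ = 25.8 kPa.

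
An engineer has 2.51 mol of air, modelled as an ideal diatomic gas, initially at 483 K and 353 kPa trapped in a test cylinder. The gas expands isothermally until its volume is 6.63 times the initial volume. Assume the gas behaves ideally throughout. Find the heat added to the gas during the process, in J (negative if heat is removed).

V₁ = nRT₁/P₁ = 2.51×8.314×483/353 = 28.6 L.
Isothermal: T stays 483 K; PV = const ⇒ V₂ = 189 L, P₂ = 53.2 kPa.
ΔU = 0 (ideal gas, T constant).
W = nRT ln(V₂/V₁) = 2.51×8.314×483×ln(6.63) = 19100 J.
Q = ΔU + W = 19100 J.

19100 J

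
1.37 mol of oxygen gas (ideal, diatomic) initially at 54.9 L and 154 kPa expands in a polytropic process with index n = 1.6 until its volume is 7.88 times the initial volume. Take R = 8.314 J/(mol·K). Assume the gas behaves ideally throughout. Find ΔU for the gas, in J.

-15000 J

T₁ = P₁V₁/(nR) = 154×54.9/(1.37×8.314) = 742 K.
Polytropic n=1.6: T₂ = T₁(V₁/V₂)^(n−1) = 742×(0.127)^0.60 = 215 K; P₂ = P₁(V₁/V₂)^n = 5.66 kPa.
For an ideal gas ΔU = nCvΔT with Cv = (5/2)R = 20.8 J/(mol·K).
ΔU = 1.37×20.8×(215−742) = -15000 J.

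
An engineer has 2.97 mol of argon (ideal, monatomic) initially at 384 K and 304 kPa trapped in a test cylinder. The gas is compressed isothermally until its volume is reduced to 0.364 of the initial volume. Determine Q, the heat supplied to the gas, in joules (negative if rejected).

-9580 J

V₁ = nRT₁/P₁ = 2.97×8.314×384/304 = 31.2 L.
Isothermal: T stays 384 K; PV = const ⇒ V₂ = 11.4 L, P₂ = 835 kPa.
ΔU = 0 (ideal gas, T constant).
W = nRT ln(V₂/V₁) = 2.97×8.314×384×ln(0.364) = -9580 J.
Q = ΔU + W = -9580 J.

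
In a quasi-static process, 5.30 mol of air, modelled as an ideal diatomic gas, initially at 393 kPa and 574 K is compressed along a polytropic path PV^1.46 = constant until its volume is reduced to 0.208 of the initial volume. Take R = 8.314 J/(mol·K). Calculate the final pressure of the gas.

V₁ = nRT₁/P₁ = 5.30×8.314×574/393 = 64.4 L.
Polytropic n=1.46: T₂ = T₁(V₁/V₂)^(n−1) = 574×(4.81)^0.46 = 1180 K; P₂ = P₁(V₁/V₂)^n = 3890 kPa.

3890 kPa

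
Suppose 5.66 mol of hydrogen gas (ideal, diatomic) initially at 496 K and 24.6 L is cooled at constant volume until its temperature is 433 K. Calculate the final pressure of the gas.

828 kPa

P₁ = nRT₁/V₁ = 5.66×8.314×496/24.6 = 949 kPa.
Isochoric: V stays 24.6 L; P/T = const ⇒ T₂ = 433 K, P₂ = 828 kPa.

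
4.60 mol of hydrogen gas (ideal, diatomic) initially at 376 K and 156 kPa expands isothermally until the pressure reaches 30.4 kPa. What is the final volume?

473 L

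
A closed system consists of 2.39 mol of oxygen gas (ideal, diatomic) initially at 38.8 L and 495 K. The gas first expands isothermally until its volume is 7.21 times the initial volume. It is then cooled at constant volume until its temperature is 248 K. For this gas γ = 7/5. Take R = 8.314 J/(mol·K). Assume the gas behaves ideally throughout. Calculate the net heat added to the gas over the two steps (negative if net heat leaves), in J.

7160 J

P₁ = nRT₁/V₁ = 2.39×8.314×495/38.8 = 254 kPa.
Step 1 — Isothermal: T stays 495 K; PV = const ⇒ V₂ = 280 L, P₂ = 35.2 kPa.
ΔU = 0 (ideal gas, T constant).
W = nRT ln(V₂/V₁) = 2.39×8.314×495×ln(7.21) = 19400 J.
Q = ΔU + W = 19400 J.
State after step 1: P = 35.2 kPa, V = 280 L, T = 495 K.
Step 2 — Isochoric: V stays 280 L; P/T = const ⇒ T₂ = 248 K, P₂ = 17.6 kPa.
W = 0 (no volume change).
ΔU = nCvΔT = 2.39×20.8×(248−495) = -12300 J.
Q = ΔU = -12300 J.
Net over both steps: W = 19400 J, Q = 7160 J, ΔU = -12300 J.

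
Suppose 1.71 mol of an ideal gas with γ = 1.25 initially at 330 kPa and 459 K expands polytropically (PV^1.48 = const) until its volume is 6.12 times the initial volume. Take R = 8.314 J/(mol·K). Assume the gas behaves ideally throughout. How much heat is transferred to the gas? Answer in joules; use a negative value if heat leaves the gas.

V₁ = nRT₁/P₁ = 1.71×8.314×459/330 = 19.8 L.
Polytropic n=1.48: T₂ = T₁(V₁/V₂)^(n−1) = 459×(0.163)^0.48 = 192 K; P₂ = P₁(V₁/V₂)^n = 22.6 kPa.
W = (P₁V₁−P₂V₂)/(n−1) = (330×19.8−22.6×121)/0.48 = 7900 J.
ΔU = nCvΔT = 1.71×33.3×(192−459) = -15200 J.
Q = ΔU + W = -7270 J.

-7270 J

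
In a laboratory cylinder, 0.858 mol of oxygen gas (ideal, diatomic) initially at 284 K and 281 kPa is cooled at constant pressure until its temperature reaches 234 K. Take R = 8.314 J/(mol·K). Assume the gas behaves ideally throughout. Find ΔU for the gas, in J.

-892 J

V₁ = nRT₁/P₁ = 0.858×8.314×284/281 = 7.21 L.
Isobaric: P stays 281 kPa; V/T = const ⇒ T₂ = 234 K, V₂ = 5.94 L.
For an ideal gas ΔU = nCvΔT with Cv = (5/2)R = 20.8 J/(mol·K).
ΔU = 0.858×20.8×(234−284) = -892 J.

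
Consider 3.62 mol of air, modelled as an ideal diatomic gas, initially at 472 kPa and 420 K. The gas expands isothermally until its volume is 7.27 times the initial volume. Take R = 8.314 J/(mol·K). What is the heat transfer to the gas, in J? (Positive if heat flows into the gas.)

25100 J

V₁ = nRT₁/P₁ = 3.62×8.314×420/472 = 26.8 L.
Isothermal: T stays 420 K; PV = const ⇒ V₂ = 195 L, P₂ = 64.9 kPa.
ΔU = 0 (ideal gas, T constant).
W = nRT ln(V₂/V₁) = 3.62×8.314×420×ln(7.27) = 25100 J.
Q = ΔU + W = 25100 J.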